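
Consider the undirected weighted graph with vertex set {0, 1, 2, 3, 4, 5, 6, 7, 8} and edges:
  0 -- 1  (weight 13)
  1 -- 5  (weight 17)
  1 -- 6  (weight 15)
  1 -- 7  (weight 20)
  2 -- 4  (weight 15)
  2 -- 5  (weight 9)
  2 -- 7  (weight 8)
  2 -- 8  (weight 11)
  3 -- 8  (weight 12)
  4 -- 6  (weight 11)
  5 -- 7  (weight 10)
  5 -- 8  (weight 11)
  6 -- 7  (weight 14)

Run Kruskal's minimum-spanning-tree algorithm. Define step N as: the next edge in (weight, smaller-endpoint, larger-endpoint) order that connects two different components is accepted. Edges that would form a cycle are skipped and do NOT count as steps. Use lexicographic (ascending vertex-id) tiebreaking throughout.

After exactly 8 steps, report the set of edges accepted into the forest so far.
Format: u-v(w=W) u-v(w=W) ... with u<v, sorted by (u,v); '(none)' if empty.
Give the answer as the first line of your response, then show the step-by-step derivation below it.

0-1(w=13) 1-6(w=15) 2-5(w=9) 2-7(w=8) 2-8(w=11) 3-8(w=12) 4-6(w=11) 6-7(w=14)

step 1: add edge 2-7 (w=8); MST = {2-7(w=8)}
step 2: add edge 2-5 (w=9); MST = {2-5(w=9) 2-7(w=8)}
step 3: add edge 2-8 (w=11); MST = {2-5(w=9) 2-7(w=8) 2-8(w=11)}
step 4: add edge 4-6 (w=11); MST = {2-5(w=9) 2-7(w=8) 2-8(w=11) 4-6(w=11)}
step 5: add edge 3-8 (w=12); MST = {2-5(w=9) 2-7(w=8) 2-8(w=11) 3-8(w=12) 4-6(w=11)}
step 6: add edge 0-1 (w=13); MST = {0-1(w=13) 2-5(w=9) 2-7(w=8) 2-8(w=11) 3-8(w=12) 4-6(w=11)}
step 7: add edge 6-7 (w=14); MST = {0-1(w=13) 2-5(w=9) 2-7(w=8) 2-8(w=11) 3-8(w=12) 4-6(w=11) 6-7(w=14)}
step 8: add edge 1-6 (w=15); MST = {0-1(w=13) 1-6(w=15) 2-5(w=9) 2-7(w=8) 2-8(w=11) 3-8(w=12) 4-6(w=11) 6-7(w=14)}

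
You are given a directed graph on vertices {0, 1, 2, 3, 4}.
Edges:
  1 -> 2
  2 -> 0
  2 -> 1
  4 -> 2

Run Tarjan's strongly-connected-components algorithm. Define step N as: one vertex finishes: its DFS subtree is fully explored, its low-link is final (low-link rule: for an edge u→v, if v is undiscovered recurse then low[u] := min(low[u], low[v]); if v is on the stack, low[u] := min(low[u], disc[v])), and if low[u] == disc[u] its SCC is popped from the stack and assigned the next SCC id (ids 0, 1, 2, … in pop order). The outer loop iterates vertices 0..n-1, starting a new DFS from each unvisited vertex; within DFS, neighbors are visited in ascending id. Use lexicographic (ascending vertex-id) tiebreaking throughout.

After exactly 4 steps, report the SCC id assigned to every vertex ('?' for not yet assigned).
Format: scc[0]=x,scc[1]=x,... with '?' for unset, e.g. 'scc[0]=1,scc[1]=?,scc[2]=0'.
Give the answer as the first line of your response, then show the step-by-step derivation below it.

scc[0]=0,scc[1]=1,scc[2]=1,scc[3]=2,scc[4]=?

step 1: low=(low[0]=0,low[1]=?,low[2]=?,low[3]=?,low[4]=?); scc=(scc[0]=0,scc[1]=?,scc[2]=?,scc[3]=?,scc[4]=?)
step 2: low=(low[0]=0,low[1]=1,low[2]=1,low[3]=?,low[4]=?); scc=(scc[0]=0,scc[1]=?,scc[2]=?,scc[3]=?,scc[4]=?)
step 3: low=(low[0]=0,low[1]=1,low[2]=1,low[3]=?,low[4]=?); scc=(scc[0]=0,scc[1]=1,scc[2]=1,scc[3]=?,scc[4]=?)
step 4: low=(low[0]=0,low[1]=1,low[2]=1,low[3]=3,low[4]=?); scc=(scc[0]=0,scc[1]=1,scc[2]=1,scc[3]=2,scc[4]=?)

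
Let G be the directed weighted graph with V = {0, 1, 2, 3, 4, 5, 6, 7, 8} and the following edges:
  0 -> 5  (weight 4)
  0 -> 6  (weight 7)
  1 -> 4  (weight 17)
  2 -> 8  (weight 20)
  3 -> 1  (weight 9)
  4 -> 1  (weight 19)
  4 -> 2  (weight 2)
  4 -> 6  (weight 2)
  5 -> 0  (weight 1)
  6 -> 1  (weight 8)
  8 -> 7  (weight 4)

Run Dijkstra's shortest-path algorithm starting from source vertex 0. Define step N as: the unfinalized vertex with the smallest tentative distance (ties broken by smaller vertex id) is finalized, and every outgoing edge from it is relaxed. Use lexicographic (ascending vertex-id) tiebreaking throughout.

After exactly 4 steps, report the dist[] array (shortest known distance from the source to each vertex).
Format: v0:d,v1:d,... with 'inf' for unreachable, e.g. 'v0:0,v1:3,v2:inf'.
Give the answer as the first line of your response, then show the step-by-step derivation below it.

v0:0,v1:15,v2:inf,v3:inf,v4:32,v5:4,v6:7,v7:inf,v8:inf

step 1: dist = v0:0,v1:inf,v2:inf,v3:inf,v4:inf,v5:4,v6:7,v7:inf,v8:inf
step 2: dist = v0:0,v1:inf,v2:inf,v3:inf,v4:inf,v5:4,v6:7,v7:inf,v8:inf
step 3: dist = v0:0,v1:15,v2:inf,v3:inf,v4:inf,v5:4,v6:7,v7:inf,v8:inf
step 4: dist = v0:0,v1:15,v2:inf,v3:inf,v4:32,v5:4,v6:7,v7:inf,v8:inf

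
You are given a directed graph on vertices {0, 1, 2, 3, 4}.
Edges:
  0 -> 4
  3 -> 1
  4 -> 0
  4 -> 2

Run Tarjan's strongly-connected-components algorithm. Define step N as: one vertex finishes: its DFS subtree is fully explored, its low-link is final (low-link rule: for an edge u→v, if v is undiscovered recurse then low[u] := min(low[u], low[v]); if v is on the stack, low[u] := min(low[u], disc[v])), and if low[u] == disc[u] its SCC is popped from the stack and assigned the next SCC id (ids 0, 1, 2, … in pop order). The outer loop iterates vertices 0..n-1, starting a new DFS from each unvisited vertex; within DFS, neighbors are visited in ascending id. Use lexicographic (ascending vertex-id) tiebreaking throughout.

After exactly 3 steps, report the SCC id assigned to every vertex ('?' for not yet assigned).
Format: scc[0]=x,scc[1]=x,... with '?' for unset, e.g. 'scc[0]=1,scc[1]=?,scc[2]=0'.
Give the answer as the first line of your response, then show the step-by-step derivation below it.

scc[0]=1,scc[1]=?,scc[2]=0,scc[3]=?,scc[4]=1

step 1: low=(low[0]=0,low[1]=?,low[2]=2,low[3]=?,low[4]=0); scc=(scc[0]=?,scc[1]=?,scc[2]=0,scc[3]=?,scc[4]=?)
step 2: low=(low[0]=0,low[1]=?,low[2]=2,low[3]=?,low[4]=0); scc=(scc[0]=?,scc[1]=?,scc[2]=0,scc[3]=?,scc[4]=?)
step 3: low=(low[0]=0,low[1]=?,low[2]=2,low[3]=?,low[4]=0); scc=(scc[0]=1,scc[1]=?,scc[2]=0,scc[3]=?,scc[4]=1)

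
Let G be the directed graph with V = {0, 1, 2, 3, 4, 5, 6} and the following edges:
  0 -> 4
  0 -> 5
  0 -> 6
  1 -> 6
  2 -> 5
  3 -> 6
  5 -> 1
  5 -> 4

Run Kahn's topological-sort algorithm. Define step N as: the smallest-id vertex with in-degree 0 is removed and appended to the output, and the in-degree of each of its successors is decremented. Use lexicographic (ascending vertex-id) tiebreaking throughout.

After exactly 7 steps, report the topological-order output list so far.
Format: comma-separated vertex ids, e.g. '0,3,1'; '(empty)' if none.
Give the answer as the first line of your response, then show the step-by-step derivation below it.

0,2,3,5,1,4,6

step 1: output 0; order=[0]; indeg=(0,1,0,0,1,1,2)
step 2: output 2; order=[0,2]; indeg=(0,1,0,0,1,0,2)
step 3: output 3; order=[0,2,3]; indeg=(0,1,0,0,1,0,1)
step 4: output 5; order=[0,2,3,5]; indeg=(0,0,0,0,0,0,1)
step 5: output 1; order=[0,2,3,5,1]; indeg=(0,0,0,0,0,0,0)
step 6: output 4; order=[0,2,3,5,1,4]; indeg=(0,0,0,0,0,0,0)
step 7: output 6; order=[0,2,3,5,1,4,6]; indeg=(0,0,0,0,0,0,0)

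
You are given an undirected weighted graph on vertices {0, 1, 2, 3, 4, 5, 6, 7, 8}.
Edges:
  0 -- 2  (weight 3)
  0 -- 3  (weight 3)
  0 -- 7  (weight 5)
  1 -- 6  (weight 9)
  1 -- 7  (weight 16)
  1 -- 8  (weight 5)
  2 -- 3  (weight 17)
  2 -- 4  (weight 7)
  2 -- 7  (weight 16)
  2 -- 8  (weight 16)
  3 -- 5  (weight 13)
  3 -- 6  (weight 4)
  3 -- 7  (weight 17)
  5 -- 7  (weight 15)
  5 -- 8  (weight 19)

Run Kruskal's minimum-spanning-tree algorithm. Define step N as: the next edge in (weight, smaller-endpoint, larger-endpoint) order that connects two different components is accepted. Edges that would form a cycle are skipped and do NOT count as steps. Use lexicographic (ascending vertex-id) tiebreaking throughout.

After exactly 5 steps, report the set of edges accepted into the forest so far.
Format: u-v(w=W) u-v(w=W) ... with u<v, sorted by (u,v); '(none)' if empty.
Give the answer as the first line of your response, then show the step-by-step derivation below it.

0-2(w=3) 0-3(w=3) 0-7(w=5) 1-8(w=5) 3-6(w=4)

step 1: add edge 0-2 (w=3); MST = {0-2(w=3)}
step 2: add edge 0-3 (w=3); MST = {0-2(w=3) 0-3(w=3)}
step 3: add edge 3-6 (w=4); MST = {0-2(w=3) 0-3(w=3) 3-6(w=4)}
step 4: add edge 0-7 (w=5); MST = {0-2(w=3) 0-3(w=3) 0-7(w=5) 3-6(w=4)}
step 5: add edge 1-8 (w=5); MST = {0-2(w=3) 0-3(w=3) 0-7(w=5) 1-8(w=5) 3-6(w=4)}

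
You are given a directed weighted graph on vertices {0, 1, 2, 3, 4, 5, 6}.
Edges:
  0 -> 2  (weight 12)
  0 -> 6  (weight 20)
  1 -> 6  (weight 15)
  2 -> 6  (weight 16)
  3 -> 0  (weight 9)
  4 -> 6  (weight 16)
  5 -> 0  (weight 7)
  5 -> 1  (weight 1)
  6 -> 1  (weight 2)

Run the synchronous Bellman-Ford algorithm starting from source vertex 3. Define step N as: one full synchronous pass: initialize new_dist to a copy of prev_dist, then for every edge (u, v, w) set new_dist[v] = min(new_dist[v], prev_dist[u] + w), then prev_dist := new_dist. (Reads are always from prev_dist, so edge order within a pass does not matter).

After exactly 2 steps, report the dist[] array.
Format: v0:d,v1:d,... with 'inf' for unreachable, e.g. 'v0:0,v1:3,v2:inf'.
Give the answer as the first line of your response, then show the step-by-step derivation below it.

v0:9,v1:inf,v2:21,v3:0,v4:inf,v5:inf,v6:29

step 1: dist = v0:9,v1:inf,v2:inf,v3:0,v4:inf,v5:inf,v6:inf
step 2: dist = v0:9,v1:inf,v2:21,v3:0,v4:inf,v5:inf,v6:29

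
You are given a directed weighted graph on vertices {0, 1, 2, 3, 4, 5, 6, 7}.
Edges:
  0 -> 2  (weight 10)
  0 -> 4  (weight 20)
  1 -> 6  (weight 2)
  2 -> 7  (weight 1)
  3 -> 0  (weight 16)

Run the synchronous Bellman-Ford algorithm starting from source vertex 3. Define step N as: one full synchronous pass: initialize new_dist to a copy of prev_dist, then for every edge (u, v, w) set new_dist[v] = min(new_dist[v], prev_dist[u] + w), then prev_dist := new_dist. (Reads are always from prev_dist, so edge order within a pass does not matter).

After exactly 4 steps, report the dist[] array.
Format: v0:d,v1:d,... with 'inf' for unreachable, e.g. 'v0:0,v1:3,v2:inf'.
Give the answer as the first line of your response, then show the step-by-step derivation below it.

v0:16,v1:inf,v2:26,v3:0,v4:36,v5:inf,v6:inf,v7:27

step 1: dist = v0:16,v1:inf,v2:inf,v3:0,v4:inf,v5:inf,v6:inf,v7:inf
step 2: dist = v0:16,v1:inf,v2:26,v3:0,v4:36,v5:inf,v6:inf,v7:inf
step 3: dist = v0:16,v1:inf,v2:26,v3:0,v4:36,v5:inf,v6:inf,v7:27
step 4: dist = v0:16,v1:inf,v2:26,v3:0,v4:36,v5:inf,v6:inf,v7:27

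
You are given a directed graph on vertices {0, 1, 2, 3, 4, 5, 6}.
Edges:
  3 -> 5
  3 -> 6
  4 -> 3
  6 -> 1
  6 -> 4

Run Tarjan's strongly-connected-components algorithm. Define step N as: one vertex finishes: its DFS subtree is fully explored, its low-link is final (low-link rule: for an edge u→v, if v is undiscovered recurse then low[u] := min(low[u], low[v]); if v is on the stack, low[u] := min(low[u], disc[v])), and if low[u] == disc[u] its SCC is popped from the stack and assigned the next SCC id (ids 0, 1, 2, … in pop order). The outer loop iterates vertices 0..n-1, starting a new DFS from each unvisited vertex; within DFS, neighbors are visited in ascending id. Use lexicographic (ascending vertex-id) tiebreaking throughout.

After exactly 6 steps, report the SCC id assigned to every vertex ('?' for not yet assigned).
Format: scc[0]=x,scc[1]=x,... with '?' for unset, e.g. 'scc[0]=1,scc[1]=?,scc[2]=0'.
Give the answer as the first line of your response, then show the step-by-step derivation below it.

scc[0]=0,scc[1]=1,scc[2]=2,scc[3]=?,scc[4]=?,scc[5]=3,scc[6]=?

step 1: low=(low[0]=0,low[1]=?,low[2]=?,low[3]=?,low[4]=?,low[5]=?,low[6]=?); scc=(scc[0]=0,scc[1]=?,scc[2]=?,scc[3]=?,scc[4]=?,scc[5]=?,scc[6]=?)
step 2: low=(low[0]=0,low[1]=1,low[2]=?,low[3]=?,low[4]=?,low[5]=?,low[6]=?); scc=(scc[0]=0,scc[1]=1,scc[2]=?,scc[3]=?,scc[4]=?,scc[5]=?,scc[6]=?)
step 3: low=(low[0]=0,low[1]=1,low[2]=2,low[3]=?,low[4]=?,low[5]=?,low[6]=?); scc=(scc[0]=0,scc[1]=1,scc[2]=2,scc[3]=?,scc[4]=?,scc[5]=?,scc[6]=?)
step 4: low=(low[0]=0,low[1]=1,low[2]=2,low[3]=3,low[4]=?,low[5]=4,low[6]=?); scc=(scc[0]=0,scc[1]=1,scc[2]=2,scc[3]=?,scc[4]=?,scc[5]=3,scc[6]=?)
step 5: low=(low[0]=0,low[1]=1,low[2]=2,low[3]=3,low[4]=3,low[5]=4,low[6]=5); scc=(scc[0]=0,scc[1]=1,scc[2]=2,scc[3]=?,scc[4]=?,scc[5]=3,scc[6]=?)
step 6: low=(low[0]=0,low[1]=1,low[2]=2,low[3]=3,low[4]=3,low[5]=4,low[6]=3); scc=(scc[0]=0,scc[1]=1,scc[2]=2,scc[3]=?,scc[4]=?,scc[5]=3,scc[6]=?)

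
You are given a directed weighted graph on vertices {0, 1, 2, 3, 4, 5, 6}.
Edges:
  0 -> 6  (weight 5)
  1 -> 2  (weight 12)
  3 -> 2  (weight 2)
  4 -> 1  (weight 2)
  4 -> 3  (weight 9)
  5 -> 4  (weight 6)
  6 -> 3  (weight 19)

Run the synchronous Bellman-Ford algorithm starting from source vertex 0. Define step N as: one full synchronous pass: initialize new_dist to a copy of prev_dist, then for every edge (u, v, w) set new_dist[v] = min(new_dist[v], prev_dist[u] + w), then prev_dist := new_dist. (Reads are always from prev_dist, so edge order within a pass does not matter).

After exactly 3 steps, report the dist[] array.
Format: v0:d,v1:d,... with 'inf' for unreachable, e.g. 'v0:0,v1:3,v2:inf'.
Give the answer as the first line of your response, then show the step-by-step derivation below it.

v0:0,v1:inf,v2:26,v3:24,v4:inf,v5:inf,v6:5

step 1: dist = v0:0,v1:inf,v2:inf,v3:inf,v4:inf,v5:inf,v6:5
step 2: dist = v0:0,v1:inf,v2:inf,v3:24,v4:inf,v5:inf,v6:5
step 3: dist = v0:0,v1:inf,v2:26,v3:24,v4:inf,v5:inf,v6:5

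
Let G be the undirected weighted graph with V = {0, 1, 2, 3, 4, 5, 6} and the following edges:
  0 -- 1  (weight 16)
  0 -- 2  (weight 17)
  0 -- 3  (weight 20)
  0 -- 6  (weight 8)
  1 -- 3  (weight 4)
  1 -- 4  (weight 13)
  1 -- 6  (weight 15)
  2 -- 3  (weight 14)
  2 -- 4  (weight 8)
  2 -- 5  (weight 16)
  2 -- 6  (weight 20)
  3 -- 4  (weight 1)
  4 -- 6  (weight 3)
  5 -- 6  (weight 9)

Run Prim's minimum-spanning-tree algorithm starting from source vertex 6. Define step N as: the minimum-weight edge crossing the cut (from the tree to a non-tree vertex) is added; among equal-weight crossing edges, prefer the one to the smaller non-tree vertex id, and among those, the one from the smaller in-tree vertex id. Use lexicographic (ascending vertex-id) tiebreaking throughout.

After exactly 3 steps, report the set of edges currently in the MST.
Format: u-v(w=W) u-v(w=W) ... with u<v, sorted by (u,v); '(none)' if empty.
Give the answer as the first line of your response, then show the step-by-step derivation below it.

1-3(w=4) 3-4(w=1) 4-6(w=3)

step 1: add edge 4-6 (w=3); MST = {4-6(w=3)}
step 2: add edge 3-4 (w=1); MST = {3-4(w=1) 4-6(w=3)}
step 3: add edge 1-3 (w=4); MST = {1-3(w=4) 3-4(w=1) 4-6(w=3)}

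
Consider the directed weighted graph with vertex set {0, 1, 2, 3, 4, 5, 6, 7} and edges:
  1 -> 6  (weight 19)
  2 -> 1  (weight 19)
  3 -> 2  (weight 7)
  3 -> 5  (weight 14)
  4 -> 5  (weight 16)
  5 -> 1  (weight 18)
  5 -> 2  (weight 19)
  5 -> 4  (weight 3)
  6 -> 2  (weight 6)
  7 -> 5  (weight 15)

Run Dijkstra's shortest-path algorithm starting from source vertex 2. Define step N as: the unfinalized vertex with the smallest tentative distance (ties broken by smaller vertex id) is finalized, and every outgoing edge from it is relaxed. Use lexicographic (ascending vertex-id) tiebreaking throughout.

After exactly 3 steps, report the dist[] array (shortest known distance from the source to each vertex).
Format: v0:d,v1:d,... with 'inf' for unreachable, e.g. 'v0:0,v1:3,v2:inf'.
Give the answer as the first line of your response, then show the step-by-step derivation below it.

v0:inf,v1:19,v2:0,v3:inf,v4:inf,v5:inf,v6:38,v7:inf

step 1: dist = v0:inf,v1:19,v2:0,v3:inf,v4:inf,v5:inf,v6:inf,v7:inf
step 2: dist = v0:inf,v1:19,v2:0,v3:inf,v4:inf,v5:inf,v6:38,v7:inf
step 3: dist = v0:inf,v1:19,v2:0,v3:inf,v4:inf,v5:inf,v6:38,v7:inf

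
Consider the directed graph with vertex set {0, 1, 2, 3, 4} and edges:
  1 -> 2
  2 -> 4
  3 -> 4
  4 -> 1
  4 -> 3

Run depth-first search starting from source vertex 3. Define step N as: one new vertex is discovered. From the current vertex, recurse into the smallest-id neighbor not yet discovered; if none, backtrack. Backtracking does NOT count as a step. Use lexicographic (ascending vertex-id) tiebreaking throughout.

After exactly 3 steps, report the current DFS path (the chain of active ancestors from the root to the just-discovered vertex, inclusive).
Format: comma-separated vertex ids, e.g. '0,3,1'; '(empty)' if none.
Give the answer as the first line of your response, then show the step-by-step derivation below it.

3,4,1

step 1: discover 3; path=3; order=3
step 2: discover 4; path=3>4; order=3,4
step 3: discover 1; path=3>4>1; order=3,4,1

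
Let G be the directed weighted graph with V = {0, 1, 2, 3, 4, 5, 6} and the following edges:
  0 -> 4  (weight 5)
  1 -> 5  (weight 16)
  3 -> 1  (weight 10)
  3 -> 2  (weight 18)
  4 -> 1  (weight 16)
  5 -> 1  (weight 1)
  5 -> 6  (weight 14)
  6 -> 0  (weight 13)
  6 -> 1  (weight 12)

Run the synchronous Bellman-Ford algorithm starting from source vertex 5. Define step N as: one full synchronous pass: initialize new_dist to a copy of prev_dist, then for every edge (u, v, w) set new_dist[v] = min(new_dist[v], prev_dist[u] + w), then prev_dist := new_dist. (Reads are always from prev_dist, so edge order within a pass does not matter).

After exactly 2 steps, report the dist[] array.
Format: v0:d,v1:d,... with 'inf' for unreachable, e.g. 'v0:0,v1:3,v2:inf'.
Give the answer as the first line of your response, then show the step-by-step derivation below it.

v0:27,v1:1,v2:inf,v3:inf,v4:inf,v5:0,v6:14

step 1: dist = v0:inf,v1:1,v2:inf,v3:inf,v4:inf,v5:0,v6:14
step 2: dist = v0:27,v1:1,v2:inf,v3:inf,v4:inf,v5:0,v6:14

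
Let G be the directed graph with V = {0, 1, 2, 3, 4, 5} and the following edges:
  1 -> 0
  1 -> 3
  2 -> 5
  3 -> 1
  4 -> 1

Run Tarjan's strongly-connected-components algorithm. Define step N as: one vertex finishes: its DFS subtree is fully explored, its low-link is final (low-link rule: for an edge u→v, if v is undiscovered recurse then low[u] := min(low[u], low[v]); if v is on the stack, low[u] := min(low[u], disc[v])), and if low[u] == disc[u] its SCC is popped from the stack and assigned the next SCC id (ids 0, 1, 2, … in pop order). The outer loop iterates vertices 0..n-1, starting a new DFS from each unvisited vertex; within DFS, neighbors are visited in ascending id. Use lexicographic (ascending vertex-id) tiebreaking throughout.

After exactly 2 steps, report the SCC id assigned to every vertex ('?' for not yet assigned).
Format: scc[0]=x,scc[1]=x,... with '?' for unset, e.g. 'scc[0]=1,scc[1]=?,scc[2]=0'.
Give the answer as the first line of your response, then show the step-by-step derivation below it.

scc[0]=0,scc[1]=?,scc[2]=?,scc[3]=?,scc[4]=?,scc[5]=?

step 1: low=(low[0]=0,low[1]=?,low[2]=?,low[3]=?,low[4]=?,low[5]=?); scc=(scc[0]=0,scc[1]=?,scc[2]=?,scc[3]=?,scc[4]=?,scc[5]=?)
step 2: low=(low[0]=0,low[1]=1,low[2]=?,low[3]=1,low[4]=?,low[5]=?); scc=(scc[0]=0,scc[1]=?,scc[2]=?,scc[3]=?,scc[4]=?,scc[5]=?)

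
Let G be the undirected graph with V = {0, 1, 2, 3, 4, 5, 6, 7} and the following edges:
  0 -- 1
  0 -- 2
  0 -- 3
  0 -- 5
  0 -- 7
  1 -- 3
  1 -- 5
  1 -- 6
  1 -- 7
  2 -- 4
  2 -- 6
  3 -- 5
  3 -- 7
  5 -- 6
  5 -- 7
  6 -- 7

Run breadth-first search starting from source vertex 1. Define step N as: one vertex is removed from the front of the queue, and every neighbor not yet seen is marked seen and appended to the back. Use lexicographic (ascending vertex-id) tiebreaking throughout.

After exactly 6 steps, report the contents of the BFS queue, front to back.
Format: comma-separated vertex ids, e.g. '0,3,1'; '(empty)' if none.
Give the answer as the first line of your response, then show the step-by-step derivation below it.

2

step 1: dequeue 1; queue=[0,3,5,6,7]; order=1
step 2: dequeue 0; queue=[3,5,6,7,2]; order=1,0
step 3: dequeue 3; queue=[5,6,7,2]; order=1,0,3
step 4: dequeue 5; queue=[6,7,2]; order=1,0,3,5
step 5: dequeue 6; queue=[7,2]; order=1,0,3,5,6
step 6: dequeue 7; queue=[2]; order=1,0,3,5,6,7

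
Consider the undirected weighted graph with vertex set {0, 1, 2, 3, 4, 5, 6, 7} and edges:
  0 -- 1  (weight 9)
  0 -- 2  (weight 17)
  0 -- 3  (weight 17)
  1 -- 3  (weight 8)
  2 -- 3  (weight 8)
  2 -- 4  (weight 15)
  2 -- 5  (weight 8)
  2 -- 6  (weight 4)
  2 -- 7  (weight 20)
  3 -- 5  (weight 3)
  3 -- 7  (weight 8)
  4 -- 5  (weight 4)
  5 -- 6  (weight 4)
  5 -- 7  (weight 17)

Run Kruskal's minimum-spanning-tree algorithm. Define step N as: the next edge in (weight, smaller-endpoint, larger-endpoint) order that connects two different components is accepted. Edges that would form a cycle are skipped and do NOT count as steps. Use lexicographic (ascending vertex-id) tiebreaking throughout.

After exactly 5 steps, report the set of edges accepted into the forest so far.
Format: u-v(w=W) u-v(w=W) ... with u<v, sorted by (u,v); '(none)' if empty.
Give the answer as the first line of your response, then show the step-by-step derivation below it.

1-3(w=8) 2-6(w=4) 3-5(w=3) 4-5(w=4) 5-6(w=4)

step 1: add edge 3-5 (w=3); MST = {3-5(w=3)}
step 2: add edge 2-6 (w=4); MST = {2-6(w=4) 3-5(w=3)}
step 3: add edge 4-5 (w=4); MST = {2-6(w=4) 3-5(w=3) 4-5(w=4)}
step 4: add edge 5-6 (w=4); MST = {2-6(w=4) 3-5(w=3) 4-5(w=4) 5-6(w=4)}
step 5: add edge 1-3 (w=8); MST = {1-3(w=8) 2-6(w=4) 3-5(w=3) 4-5(w=4) 5-6(w=4)}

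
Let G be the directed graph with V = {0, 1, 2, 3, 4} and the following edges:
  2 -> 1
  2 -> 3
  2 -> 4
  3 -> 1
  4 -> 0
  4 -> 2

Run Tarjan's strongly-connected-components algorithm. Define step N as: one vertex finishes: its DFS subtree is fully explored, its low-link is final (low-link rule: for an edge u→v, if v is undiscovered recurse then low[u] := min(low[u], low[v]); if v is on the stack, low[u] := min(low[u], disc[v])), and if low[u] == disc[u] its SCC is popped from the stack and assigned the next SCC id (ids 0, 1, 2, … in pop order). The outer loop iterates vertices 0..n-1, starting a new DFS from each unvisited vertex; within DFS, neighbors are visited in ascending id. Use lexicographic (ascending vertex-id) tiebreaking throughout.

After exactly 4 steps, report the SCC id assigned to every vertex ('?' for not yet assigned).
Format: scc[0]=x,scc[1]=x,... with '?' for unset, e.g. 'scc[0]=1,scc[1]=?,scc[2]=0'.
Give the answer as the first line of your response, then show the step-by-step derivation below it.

scc[0]=0,scc[1]=1,scc[2]=?,scc[3]=2,scc[4]=?

step 1: low=(low[0]=0,low[1]=?,low[2]=?,low[3]=?,low[4]=?); scc=(scc[0]=0,scc[1]=?,scc[2]=?,scc[3]=?,scc[4]=?)
step 2: low=(low[0]=0,low[1]=1,low[2]=?,low[3]=?,low[4]=?); scc=(scc[0]=0,scc[1]=1,scc[2]=?,scc[3]=?,scc[4]=?)
step 3: low=(low[0]=0,low[1]=1,low[2]=2,low[3]=3,low[4]=?); scc=(scc[0]=0,scc[1]=1,scc[2]=?,scc[3]=2,scc[4]=?)
step 4: low=(low[0]=0,low[1]=1,low[2]=2,low[3]=3,low[4]=2); scc=(scc[0]=0,scc[1]=1,scc[2]=?,scc[3]=2,scc[4]=?)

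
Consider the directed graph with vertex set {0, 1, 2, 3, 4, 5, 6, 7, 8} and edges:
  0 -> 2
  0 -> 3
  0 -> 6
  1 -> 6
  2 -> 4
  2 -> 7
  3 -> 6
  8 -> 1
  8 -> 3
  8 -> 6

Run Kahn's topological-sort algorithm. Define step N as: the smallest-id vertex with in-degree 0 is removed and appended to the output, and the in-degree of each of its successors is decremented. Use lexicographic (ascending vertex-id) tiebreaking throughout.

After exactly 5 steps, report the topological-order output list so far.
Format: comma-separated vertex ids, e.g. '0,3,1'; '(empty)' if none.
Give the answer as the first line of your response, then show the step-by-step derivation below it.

0,2,4,5,7

step 1: output 0; order=[0]; indeg=(0,1,0,1,1,0,3,1,0)
step 2: output 2; order=[0,2]; indeg=(0,1,0,1,0,0,3,0,0)
step 3: output 4; order=[0,2,4]; indeg=(0,1,0,1,0,0,3,0,0)
step 4: output 5; order=[0,2,4,5]; indeg=(0,1,0,1,0,0,3,0,0)
step 5: output 7; order=[0,2,4,5,7]; indeg=(0,1,0,1,0,0,3,0,0)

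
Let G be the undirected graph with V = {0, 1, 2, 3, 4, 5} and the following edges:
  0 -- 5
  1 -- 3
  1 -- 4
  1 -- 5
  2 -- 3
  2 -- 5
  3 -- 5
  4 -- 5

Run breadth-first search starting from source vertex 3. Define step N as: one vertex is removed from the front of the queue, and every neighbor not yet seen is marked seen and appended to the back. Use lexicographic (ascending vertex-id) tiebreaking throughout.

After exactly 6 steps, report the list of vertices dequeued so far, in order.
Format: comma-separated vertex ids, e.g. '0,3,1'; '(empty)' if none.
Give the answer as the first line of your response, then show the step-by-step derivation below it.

3,1,2,5,4,0

step 1: dequeue 3; queue=[1,2,5]; order=3
step 2: dequeue 1; queue=[2,5,4]; order=3,1
step 3: dequeue 2; queue=[5,4]; order=3,1,2
step 4: dequeue 5; queue=[4,0]; order=3,1,2,5
step 5: dequeue 4; queue=[0]; order=3,1,2,5,4
step 6: dequeue 0; queue=[(empty)]; order=3,1,2,5,4,0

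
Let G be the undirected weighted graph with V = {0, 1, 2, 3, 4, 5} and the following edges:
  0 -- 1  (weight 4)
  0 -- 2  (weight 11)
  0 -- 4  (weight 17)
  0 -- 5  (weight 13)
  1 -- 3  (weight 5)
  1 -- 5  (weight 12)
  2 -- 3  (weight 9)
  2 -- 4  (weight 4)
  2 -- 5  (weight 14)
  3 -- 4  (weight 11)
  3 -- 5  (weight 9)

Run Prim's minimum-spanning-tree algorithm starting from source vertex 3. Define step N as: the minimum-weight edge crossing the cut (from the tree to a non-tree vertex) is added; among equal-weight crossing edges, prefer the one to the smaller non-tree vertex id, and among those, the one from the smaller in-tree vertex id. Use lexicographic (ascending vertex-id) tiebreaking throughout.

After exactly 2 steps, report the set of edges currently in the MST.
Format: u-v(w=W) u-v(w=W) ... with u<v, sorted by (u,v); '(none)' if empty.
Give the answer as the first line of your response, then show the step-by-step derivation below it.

0-1(w=4) 1-3(w=5)

step 1: add edge 1-3 (w=5); MST = {1-3(w=5)}
step 2: add edge 0-1 (w=4); MST = {0-1(w=4) 1-3(w=5)}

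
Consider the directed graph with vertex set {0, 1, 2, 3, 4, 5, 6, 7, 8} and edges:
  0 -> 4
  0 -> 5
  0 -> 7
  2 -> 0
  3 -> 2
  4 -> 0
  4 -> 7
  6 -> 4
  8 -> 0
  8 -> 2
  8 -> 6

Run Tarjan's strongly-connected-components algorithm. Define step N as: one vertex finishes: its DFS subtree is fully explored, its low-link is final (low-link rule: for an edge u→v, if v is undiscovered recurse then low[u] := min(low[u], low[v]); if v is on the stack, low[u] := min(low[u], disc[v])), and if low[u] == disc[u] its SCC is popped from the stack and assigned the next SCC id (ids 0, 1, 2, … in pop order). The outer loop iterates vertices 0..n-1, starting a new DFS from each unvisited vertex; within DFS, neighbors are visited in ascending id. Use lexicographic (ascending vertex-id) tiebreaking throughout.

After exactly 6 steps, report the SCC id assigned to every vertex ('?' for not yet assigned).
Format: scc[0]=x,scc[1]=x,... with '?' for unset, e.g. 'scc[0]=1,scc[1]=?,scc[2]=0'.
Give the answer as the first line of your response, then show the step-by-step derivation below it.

scc[0]=2,scc[1]=3,scc[2]=4,scc[3]=?,scc[4]=2,scc[5]=1,scc[6]=?,scc[7]=0,scc[8]=?

step 1: low=(low[0]=0,low[1]=?,low[2]=?,low[3]=?,low[4]=0,low[5]=?,low[6]=?,low[7]=2,low[8]=?); scc=(scc[0]=?,scc[1]=?,scc[2]=?,scc[3]=?,scc[4]=?,scc[5]=?,scc[6]=?,scc[7]=0,scc[8]=?)
step 2: low=(low[0]=0,low[1]=?,low[2]=?,low[3]=?,low[4]=0,low[5]=?,low[6]=?,low[7]=2,low[8]=?); scc=(scc[0]=?,scc[1]=?,scc[2]=?,scc[3]=?,scc[4]=?,scc[5]=?,scc[6]=?,scc[7]=0,scc[8]=?)
step 3: low=(low[0]=0,low[1]=?,low[2]=?,low[3]=?,low[4]=0,low[5]=3,low[6]=?,low[7]=2,low[8]=?); scc=(scc[0]=?,scc[1]=?,scc[2]=?,scc[3]=?,scc[4]=?,scc[5]=1,scc[6]=?,scc[7]=0,scc[8]=?)
step 4: low=(low[0]=0,low[1]=?,low[2]=?,low[3]=?,low[4]=0,low[5]=3,low[6]=?,low[7]=2,low[8]=?); scc=(scc[0]=2,scc[1]=?,scc[2]=?,scc[3]=?,scc[4]=2,scc[5]=1,scc[6]=?,scc[7]=0,scc[8]=?)
step 5: low=(low[0]=0,low[1]=4,low[2]=?,low[3]=?,low[4]=0,low[5]=3,low[6]=?,low[7]=2,low[8]=?); scc=(scc[0]=2,scc[1]=3,scc[2]=?,scc[3]=?,scc[4]=2,scc[5]=1,scc[6]=?,scc[7]=0,scc[8]=?)
step 6: low=(low[0]=0,low[1]=4,low[2]=5,low[3]=?,low[4]=0,low[5]=3,low[6]=?,low[7]=2,low[8]=?); scc=(scc[0]=2,scc[1]=3,scc[2]=4,scc[3]=?,scc[4]=2,scc[5]=1,scc[6]=?,scc[7]=0,scc[8]=?)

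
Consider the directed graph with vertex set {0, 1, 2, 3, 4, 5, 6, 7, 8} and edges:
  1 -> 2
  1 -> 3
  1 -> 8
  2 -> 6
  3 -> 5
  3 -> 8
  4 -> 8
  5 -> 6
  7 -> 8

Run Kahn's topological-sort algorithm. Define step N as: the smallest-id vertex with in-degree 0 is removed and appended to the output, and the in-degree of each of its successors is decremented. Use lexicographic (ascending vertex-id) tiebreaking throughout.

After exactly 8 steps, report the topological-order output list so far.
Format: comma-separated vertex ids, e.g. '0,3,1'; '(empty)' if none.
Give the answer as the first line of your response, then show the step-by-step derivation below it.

0,1,2,3,4,5,6,7

step 1: output 0; order=[0]; indeg=(0,0,1,1,0,1,2,0,4)
step 2: output 1; order=[0,1]; indeg=(0,0,0,0,0,1,2,0,3)
step 3: output 2; order=[0,1,2]; indeg=(0,0,0,0,0,1,1,0,3)
step 4: output 3; order=[0,1,2,3]; indeg=(0,0,0,0,0,0,1,0,2)
step 5: output 4; order=[0,1,2,3,4]; indeg=(0,0,0,0,0,0,1,0,1)
step 6: output 5; order=[0,1,2,3,4,5]; indeg=(0,0,0,0,0,0,0,0,1)
step 7: output 6; order=[0,1,2,3,4,5,6]; indeg=(0,0,0,0,0,0,0,0,1)
step 8: output 7; order=[0,1,2,3,4,5,6,7]; indeg=(0,0,0,0,0,0,0,0,0)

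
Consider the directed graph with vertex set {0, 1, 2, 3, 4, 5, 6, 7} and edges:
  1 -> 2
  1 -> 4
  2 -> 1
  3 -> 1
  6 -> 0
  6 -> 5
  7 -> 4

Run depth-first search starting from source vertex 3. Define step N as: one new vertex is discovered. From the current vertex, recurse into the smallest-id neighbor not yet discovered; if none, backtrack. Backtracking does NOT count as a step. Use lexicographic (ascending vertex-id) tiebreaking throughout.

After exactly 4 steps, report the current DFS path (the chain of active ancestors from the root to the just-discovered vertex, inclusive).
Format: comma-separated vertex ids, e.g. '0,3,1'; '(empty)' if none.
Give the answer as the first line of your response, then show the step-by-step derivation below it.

3,1,4

step 1: discover 3; path=3; order=3
step 2: discover 1; path=3>1; order=3,1
step 3: discover 2; path=3>1>2; order=3,1,2
step 4: discover 4; path=3>1>4; order=3,1,2,4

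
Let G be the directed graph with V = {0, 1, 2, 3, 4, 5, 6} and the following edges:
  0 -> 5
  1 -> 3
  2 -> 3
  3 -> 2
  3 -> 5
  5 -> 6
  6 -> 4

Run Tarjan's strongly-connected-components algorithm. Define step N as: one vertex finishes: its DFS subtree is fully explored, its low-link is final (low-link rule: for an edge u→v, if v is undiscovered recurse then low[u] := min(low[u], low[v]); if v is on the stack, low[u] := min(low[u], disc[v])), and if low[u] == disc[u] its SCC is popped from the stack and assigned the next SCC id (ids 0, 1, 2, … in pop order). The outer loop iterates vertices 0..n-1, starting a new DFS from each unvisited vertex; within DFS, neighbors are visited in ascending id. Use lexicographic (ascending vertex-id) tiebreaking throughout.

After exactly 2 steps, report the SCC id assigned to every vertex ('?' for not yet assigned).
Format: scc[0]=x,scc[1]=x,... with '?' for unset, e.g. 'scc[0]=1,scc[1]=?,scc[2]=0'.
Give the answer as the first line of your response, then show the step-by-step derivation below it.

scc[0]=?,scc[1]=?,scc[2]=?,scc[3]=?,scc[4]=0,scc[5]=?,scc[6]=1

step 1: low=(low[0]=0,low[1]=?,low[2]=?,low[3]=?,low[4]=3,low[5]=1,low[6]=2); scc=(scc[0]=?,scc[1]=?,scc[2]=?,scc[3]=?,scc[4]=0,scc[5]=?,scc[6]=?)
step 2: low=(low[0]=0,low[1]=?,low[2]=?,low[3]=?,low[4]=3,low[5]=1,low[6]=2); scc=(scc[0]=?,scc[1]=?,scc[2]=?,scc[3]=?,scc[4]=0,scc[5]=?,scc[6]=1)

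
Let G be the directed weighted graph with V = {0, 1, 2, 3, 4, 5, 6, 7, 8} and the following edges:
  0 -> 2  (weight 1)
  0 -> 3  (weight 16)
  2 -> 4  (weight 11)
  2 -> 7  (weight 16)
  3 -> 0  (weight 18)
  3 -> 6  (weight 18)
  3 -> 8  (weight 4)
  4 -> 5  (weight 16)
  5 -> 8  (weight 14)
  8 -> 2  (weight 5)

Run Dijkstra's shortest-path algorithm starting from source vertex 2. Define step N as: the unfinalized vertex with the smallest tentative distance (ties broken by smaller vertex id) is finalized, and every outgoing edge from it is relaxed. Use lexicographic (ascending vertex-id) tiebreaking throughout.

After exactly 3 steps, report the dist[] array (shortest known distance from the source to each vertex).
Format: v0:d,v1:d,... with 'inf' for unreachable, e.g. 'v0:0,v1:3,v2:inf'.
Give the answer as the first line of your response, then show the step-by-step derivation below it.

v0:inf,v1:inf,v2:0,v3:inf,v4:11,v5:27,v6:inf,v7:16,v8:inf

step 1: dist = v0:inf,v1:inf,v2:0,v3:inf,v4:11,v5:inf,v6:inf,v7:16,v8:inf
step 2: dist = v0:inf,v1:inf,v2:0,v3:inf,v4:11,v5:27,v6:inf,v7:16,v8:inf
step 3: dist = v0:inf,v1:inf,v2:0,v3:inf,v4:11,v5:27,v6:inf,v7:16,v8:inf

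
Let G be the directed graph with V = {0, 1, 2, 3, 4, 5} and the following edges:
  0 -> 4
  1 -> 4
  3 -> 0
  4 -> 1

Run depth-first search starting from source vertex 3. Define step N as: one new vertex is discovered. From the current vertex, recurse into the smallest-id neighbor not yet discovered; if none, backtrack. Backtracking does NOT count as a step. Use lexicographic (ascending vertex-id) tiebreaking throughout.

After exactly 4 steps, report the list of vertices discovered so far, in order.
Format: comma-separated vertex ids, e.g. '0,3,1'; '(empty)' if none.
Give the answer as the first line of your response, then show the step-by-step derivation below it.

3,0,4,1

step 1: discover 3; path=3; order=3
step 2: discover 0; path=3>0; order=3,0
step 3: discover 4; path=3>0>4; order=3,0,4
step 4: discover 1; path=3>0>4>1; order=3,0,4,1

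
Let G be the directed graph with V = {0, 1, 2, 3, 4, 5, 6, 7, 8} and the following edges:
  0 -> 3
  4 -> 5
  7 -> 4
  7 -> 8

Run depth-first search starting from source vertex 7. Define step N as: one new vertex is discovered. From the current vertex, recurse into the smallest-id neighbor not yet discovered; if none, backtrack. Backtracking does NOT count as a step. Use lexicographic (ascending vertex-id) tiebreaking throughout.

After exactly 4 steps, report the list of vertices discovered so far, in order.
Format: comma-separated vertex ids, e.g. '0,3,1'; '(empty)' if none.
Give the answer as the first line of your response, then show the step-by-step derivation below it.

7,4,5,8

step 1: discover 7; path=7; order=7
step 2: discover 4; path=7>4; order=7,4
step 3: discover 5; path=7>4>5; order=7,4,5
step 4: discover 8; path=7>8; order=7,4,5,8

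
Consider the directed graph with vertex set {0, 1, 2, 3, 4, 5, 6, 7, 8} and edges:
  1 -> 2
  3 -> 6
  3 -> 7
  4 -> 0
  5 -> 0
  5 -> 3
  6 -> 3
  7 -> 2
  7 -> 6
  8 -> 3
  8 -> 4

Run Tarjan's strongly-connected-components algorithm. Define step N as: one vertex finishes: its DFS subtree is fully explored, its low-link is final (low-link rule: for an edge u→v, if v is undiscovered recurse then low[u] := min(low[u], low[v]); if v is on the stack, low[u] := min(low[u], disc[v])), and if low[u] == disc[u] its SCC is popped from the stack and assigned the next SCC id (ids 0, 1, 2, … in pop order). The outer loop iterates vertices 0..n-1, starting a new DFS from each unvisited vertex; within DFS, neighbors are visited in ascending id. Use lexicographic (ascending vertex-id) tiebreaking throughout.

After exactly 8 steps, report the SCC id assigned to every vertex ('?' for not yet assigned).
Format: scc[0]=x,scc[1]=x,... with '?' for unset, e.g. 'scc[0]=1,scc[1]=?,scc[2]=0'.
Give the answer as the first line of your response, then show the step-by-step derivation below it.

scc[0]=0,scc[1]=2,scc[2]=1,scc[3]=3,scc[4]=4,scc[5]=5,scc[6]=3,scc[7]=3,scc[8]=?

step 1: low=(low[0]=0,low[1]=?,low[2]=?,low[3]=?,low[4]=?,low[5]=?,low[6]=?,low[7]=?,low[8]=?); scc=(scc[0]=0,scc[1]=?,scc[2]=?,scc[3]=?,scc[4]=?,scc[5]=?,scc[6]=?,scc[7]=?,scc[8]=?)
step 2: low=(low[0]=0,low[1]=1,low[2]=2,low[3]=?,low[4]=?,low[5]=?,low[6]=?,low[7]=?,low[8]=?); scc=(scc[0]=0,scc[1]=?,scc[2]=1,scc[3]=?,scc[4]=?,scc[5]=?,scc[6]=?,scc[7]=?,scc[8]=?)
step 3: low=(low[0]=0,low[1]=1,low[2]=2,low[3]=?,low[4]=?,low[5]=?,low[6]=?,low[7]=?,low[8]=?); scc=(scc[0]=0,scc[1]=2,scc[2]=1,scc[3]=?,scc[4]=?,scc[5]=?,scc[6]=?,scc[7]=?,scc[8]=?)
step 4: low=(low[0]=0,low[1]=1,low[2]=2,low[3]=3,low[4]=?,low[5]=?,low[6]=3,low[7]=?,low[8]=?); scc=(scc[0]=0,scc[1]=2,scc[2]=1,scc[3]=?,scc[4]=?,scc[5]=?,scc[6]=?,scc[7]=?,scc[8]=?)
step 5: low=(low[0]=0,low[1]=1,low[2]=2,low[3]=3,low[4]=?,low[5]=?,low[6]=3,low[7]=4,low[8]=?); scc=(scc[0]=0,scc[1]=2,scc[2]=1,scc[3]=?,scc[4]=?,scc[5]=?,scc[6]=?,scc[7]=?,scc[8]=?)
step 6: low=(low[0]=0,low[1]=1,low[2]=2,low[3]=3,low[4]=?,low[5]=?,low[6]=3,low[7]=4,low[8]=?); scc=(scc[0]=0,scc[1]=2,scc[2]=1,scc[3]=3,scc[4]=?,scc[5]=?,scc[6]=3,scc[7]=3,scc[8]=?)
step 7: low=(low[0]=0,low[1]=1,low[2]=2,low[3]=3,low[4]=6,low[5]=?,low[6]=3,low[7]=4,low[8]=?); scc=(scc[0]=0,scc[1]=2,scc[2]=1,scc[3]=3,scc[4]=4,scc[5]=?,scc[6]=3,scc[7]=3,scc[8]=?)
step 8: low=(low[0]=0,low[1]=1,low[2]=2,low[3]=3,low[4]=6,low[5]=7,low[6]=3,low[7]=4,low[8]=?); scc=(scc[0]=0,scc[1]=2,scc[2]=1,scc[3]=3,scc[4]=4,scc[5]=5,scc[6]=3,scc[7]=3,scc[8]=?)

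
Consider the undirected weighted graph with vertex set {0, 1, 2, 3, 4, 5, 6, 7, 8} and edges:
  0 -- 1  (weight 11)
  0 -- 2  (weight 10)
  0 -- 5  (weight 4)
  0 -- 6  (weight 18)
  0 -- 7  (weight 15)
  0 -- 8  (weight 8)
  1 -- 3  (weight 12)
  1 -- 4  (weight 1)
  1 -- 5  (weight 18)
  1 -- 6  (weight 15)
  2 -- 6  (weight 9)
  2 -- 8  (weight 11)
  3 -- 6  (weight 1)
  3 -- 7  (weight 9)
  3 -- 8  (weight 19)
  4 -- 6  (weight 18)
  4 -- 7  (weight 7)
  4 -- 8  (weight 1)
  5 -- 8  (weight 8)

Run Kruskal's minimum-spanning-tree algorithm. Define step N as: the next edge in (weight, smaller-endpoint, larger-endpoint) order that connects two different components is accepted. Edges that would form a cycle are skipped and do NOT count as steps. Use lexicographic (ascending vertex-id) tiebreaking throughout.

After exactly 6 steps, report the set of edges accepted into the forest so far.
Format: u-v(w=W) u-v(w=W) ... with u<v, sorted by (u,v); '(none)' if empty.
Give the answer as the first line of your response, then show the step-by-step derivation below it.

0-5(w=4) 0-8(w=8) 1-4(w=1) 3-6(w=1) 4-7(w=7) 4-8(w=1)

step 1: add edge 1-4 (w=1); MST = {1-4(w=1)}
step 2: add edge 3-6 (w=1); MST = {1-4(w=1) 3-6(w=1)}
step 3: add edge 4-8 (w=1); MST = {1-4(w=1) 3-6(w=1) 4-8(w=1)}
step 4: add edge 0-5 (w=4); MST = {0-5(w=4) 1-4(w=1) 3-6(w=1) 4-8(w=1)}
step 5: add edge 4-7 (w=7); MST = {0-5(w=4) 1-4(w=1) 3-6(w=1) 4-7(w=7) 4-8(w=1)}
step 6: add edge 0-8 (w=8); MST = {0-5(w=4) 0-8(w=8) 1-4(w=1) 3-6(w=1) 4-7(w=7) 4-8(w=1)}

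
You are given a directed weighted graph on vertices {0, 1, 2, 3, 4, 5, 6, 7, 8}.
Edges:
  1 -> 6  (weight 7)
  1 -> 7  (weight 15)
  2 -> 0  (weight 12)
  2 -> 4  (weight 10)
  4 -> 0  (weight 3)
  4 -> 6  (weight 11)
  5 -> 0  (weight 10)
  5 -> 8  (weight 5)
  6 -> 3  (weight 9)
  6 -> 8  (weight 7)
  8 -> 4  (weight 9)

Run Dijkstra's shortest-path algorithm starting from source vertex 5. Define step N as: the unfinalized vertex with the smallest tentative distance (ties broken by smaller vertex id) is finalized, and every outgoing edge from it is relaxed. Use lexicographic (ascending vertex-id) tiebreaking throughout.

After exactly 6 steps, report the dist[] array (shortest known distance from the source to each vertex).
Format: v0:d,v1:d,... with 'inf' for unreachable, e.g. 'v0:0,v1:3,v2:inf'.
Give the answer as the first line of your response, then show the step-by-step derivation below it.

v0:10,v1:inf,v2:inf,v3:34,v4:14,v5:0,v6:25,v7:inf,v8:5

step 1: dist = v0:10,v1:inf,v2:inf,v3:inf,v4:inf,v5:0,v6:inf,v7:inf,v8:5
step 2: dist = v0:10,v1:inf,v2:inf,v3:inf,v4:14,v5:0,v6:inf,v7:inf,v8:5
step 3: dist = v0:10,v1:inf,v2:inf,v3:inf,v4:14,v5:0,v6:inf,v7:inf,v8:5
step 4: dist = v0:10,v1:inf,v2:inf,v3:inf,v4:14,v5:0,v6:25,v7:inf,v8:5
step 5: dist = v0:10,v1:inf,v2:inf,v3:34,v4:14,v5:0,v6:25,v7:inf,v8:5
step 6: dist = v0:10,v1:inf,v2:inf,v3:34,v4:14,v5:0,v6:25,v7:inf,v8:5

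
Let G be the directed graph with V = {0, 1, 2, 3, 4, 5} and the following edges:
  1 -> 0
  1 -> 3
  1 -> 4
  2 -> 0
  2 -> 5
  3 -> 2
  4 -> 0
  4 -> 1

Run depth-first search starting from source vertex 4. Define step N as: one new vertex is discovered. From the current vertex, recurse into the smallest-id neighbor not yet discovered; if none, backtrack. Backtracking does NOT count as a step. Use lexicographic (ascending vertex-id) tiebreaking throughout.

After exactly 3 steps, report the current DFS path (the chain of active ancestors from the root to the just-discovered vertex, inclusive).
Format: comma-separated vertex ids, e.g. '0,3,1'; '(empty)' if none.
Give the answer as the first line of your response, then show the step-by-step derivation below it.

4,1

step 1: discover 4; path=4; order=4
step 2: discover 0; path=4>0; order=4,0
step 3: discover 1; path=4>1; order=4,0,1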